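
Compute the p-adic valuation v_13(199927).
v_13(199927) = 4

v_13(n) is the largest exponent k such that 13^k divides n. Factor out: 199927 = 13^4 · 7. (Sign doesn't affect v_p.) So v_13(199927) = 4.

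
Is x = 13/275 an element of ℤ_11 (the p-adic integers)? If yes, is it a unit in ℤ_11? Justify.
x ∉ ℤ_11 (v_11(x) = -1 < 0)

ℤ_11 = {x ∈ ℚ_11 : v_11(x) ≥ 0} and ℤ_11^× = {x ∈ ℤ_11 : v_11(x) = 0}. Here v_11(13/275) = v_11(num) − v_11(den) = -1; compare against these criteria.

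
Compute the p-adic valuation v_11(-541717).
v_11(-541717) = 4

v_11(n) is the largest exponent k such that 11^k divides n. Factor out: -541717 = -11^4 · 37. (Sign doesn't affect v_p.) So v_11(-541717) = 4.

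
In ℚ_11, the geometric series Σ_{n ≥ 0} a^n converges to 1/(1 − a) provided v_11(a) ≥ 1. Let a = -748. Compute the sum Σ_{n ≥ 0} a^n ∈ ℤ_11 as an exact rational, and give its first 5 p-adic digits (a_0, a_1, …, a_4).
Σ a^n = 1/(1 − a) = 1/749;  first 5 digits = (1, 9, 8, 4, 3)

v_11(a) = 1 ≥ 1, so the series converges in ℤ_11 to 1/(1 − a) = 1/(1 − (-748)) = 1/749. Expand this rational in ℤ_11: compute digits iteratively via d_i = x_i mod 11, x_{i+1} = (x_i − d_i)/11. The first 5 digits are (1, 9, 8, 4, 3).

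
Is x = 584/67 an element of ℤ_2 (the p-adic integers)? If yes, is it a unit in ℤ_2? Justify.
x ∈ ℤ_2 but not a unit; v_2(x) = 3 > 0

ℤ_2 = {x ∈ ℚ_2 : v_2(x) ≥ 0} and ℤ_2^× = {x ∈ ℤ_2 : v_2(x) = 0}. Here v_2(584/67) = v_2(num) − v_2(den) = 3; compare against these criteria.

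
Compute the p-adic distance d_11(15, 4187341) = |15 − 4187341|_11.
d_11(15, 4187341) = 1/161051

Step 1 — x − y = 15 − 4187341 = -4187326. Step 2 — v_11(-4187326) = 5 (factor: -4187326 = −(11^5 · 26); the sign does not affect v_p). Step 3 — |x − y|_11 = 11^{-5} = 1/161051.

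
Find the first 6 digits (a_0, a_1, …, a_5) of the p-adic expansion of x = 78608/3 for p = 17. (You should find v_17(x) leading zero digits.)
(a_0, …, a_5) = (0, 0, 0, 11, 11, 5)

v_17(78608/3) = 3, so a_0 = ... = a_2 = 0. Factor out: x = 17^3 · u with u = 16/3 a unit in ℤ_17. Expand u iteratively via a_{v+i} = u_i mod 17, u_{i+1} = (u_i − a_{v+i})/17:
  u_0 = 16/3;  a_3 = 11;  u_1 = (u_0 − 11)/17 = -1/3
  u_1 = -1/3;  a_4 = 11;  u_2 = (u_1 − 11)/17 = -2/3
  u_2 = -2/3;  a_5 = 5;  u_3 = (u_2 − 5)/17 = -1/3
Digits: (0, 0, 0, 11, 11, 5).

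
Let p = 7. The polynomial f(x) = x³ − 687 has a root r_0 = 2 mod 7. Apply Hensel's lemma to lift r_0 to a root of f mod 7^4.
r_3 = 1010 (mod 2401)

Hensel: r_{i+1} = r_i − f(r_i)/f′(r_i) mod 7^{i+2}, where f′(x) = 3x². Iterate:
  r_0 = 2 (mod 7)
  r_1 = 30 (mod 49)
  r_2 = 324 (mod 343)
  r_3 = 1010 (mod 2401)
Final: r = 1010 with f(r) ≡ 0 mod 7^4.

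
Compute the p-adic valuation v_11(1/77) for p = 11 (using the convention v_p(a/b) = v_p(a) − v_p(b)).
v_11(1/77) = -1

Factor powers of 11 from the numerator and denominator of the reduced fraction: 1 = 11^0 · 1 and 77 = 11^1 · 7. Apply v_p(a/b) = v_p(a) − v_p(b): v_11(1/77) = 0 − 1 = -1.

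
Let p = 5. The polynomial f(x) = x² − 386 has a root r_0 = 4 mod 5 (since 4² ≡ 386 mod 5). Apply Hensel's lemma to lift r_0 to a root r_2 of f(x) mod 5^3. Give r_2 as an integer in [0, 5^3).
r_2 = 69 (mod 125)

Hensel's recurrence: r_{i+1} = r_i − f(r_i)·(f′(r_i))^{-1} mod 5^{i+2}, with f′(x) = 2x. Iterate:
  r_0 = 4 (mod 5)
  r_1 = 19 (mod 25)
  r_2 = 69 (mod 125)
Final: r_2 = 69, and one checks f(r_2) ≡ 0 mod 5^3.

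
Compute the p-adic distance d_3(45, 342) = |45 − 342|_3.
d_3(45, 342) = 1/27

Step 1 — x − y = 45 − 342 = -297. Step 2 — v_3(-297) = 3 (factor: -297 = −(3^3 · 11); the sign does not affect v_p). Step 3 — |x − y|_3 = 3^{-3} = 1/27.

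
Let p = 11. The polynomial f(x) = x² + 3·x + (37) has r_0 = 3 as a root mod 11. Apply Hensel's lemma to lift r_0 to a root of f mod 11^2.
r_1 = 91 (mod 121)

Hensel: r_{i+1} = r_i − f(r_i)·(f′(r_i))^{-1} mod 11^{i+2}, f′(x) = 2x + 3. Iterate:
  r_0 = 3 (mod 11)
  r_1 = 91 (mod 121)
Final: r = 91 satisfies f(r) ≡ 0 mod 11^2.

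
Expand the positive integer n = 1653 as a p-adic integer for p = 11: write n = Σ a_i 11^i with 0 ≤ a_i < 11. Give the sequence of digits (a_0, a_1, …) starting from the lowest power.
(a_0, a_1, …) = (3, 7, 2, 1)

Repeated division by 11 gives the digits low-to-high: 1653 = 3 + 7·11^1 + 2·11^2 + 1·11^3. Digit sequence: (3, 7, 2, 1).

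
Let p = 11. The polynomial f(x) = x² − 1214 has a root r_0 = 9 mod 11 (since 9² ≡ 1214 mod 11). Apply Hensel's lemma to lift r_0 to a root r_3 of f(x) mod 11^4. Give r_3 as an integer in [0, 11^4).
r_3 = 7016 (mod 14641)

Hensel's recurrence: r_{i+1} = r_i − f(r_i)·(f′(r_i))^{-1} mod 11^{i+2}, with f′(x) = 2x. Iterate:
  r_0 = 9 (mod 11)
  r_1 = 119 (mod 121)
  r_2 = 361 (mod 1331)
  r_3 = 7016 (mod 14641)
Final: r_3 = 7016, and one checks f(r_3) ≡ 0 mod 11^4.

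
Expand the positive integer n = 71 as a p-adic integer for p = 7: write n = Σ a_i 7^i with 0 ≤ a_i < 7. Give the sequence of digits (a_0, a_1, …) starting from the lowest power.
(a_0, a_1, …) = (1, 3, 1)

Repeated division by 7 gives the digits low-to-high: 71 = 1 + 3·7^1 + 1·7^2. Digit sequence: (1, 3, 1).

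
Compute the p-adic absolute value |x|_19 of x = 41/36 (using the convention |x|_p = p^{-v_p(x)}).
|41/36|_19 = 1

Step 1 — compute v_19(x) by factoring powers of 19 out of the numerator and denominator: v_19(41/36) = 0. Step 2 — apply |x|_p = p^{-v_p(x)} = 19^{0} = 1.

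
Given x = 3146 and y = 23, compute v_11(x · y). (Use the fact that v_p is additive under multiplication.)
v_11(72358) = 2

v_p(x) = 2 (factor: 3146 = 11^2 · 26); v_p(y) = 0 (factor: 23 = 11^0 · 23). Additivity: v_p(xy) = v_p(x) + v_p(y) = 2 + 0 = 2. (Direct check: xy = 72358 = 11^2 · (598).)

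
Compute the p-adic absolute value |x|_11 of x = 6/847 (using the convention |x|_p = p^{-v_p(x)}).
|6/847|_11 = 121

Step 1 — compute v_11(x) by factoring powers of 11 out of the numerator and denominator: v_11(6/847) = -2. Step 2 — apply |x|_p = p^{-v_p(x)} = 11^{2} = 121.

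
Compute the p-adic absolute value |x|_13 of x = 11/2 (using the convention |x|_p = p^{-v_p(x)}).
|11/2|_13 = 1

Step 1 — compute v_13(x) by factoring powers of 13 out of the numerator and denominator: v_13(11/2) = 0. Step 2 — apply |x|_p = p^{-v_p(x)} = 13^{0} = 1.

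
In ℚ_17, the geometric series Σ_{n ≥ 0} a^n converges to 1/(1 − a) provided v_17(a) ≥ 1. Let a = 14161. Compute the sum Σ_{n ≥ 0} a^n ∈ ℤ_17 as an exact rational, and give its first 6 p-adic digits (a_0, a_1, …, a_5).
Σ a^n = 1/(1 − a) = -1/14160;  first 6 digits = (1, 0, 15, 2, 4, 5)

v_17(a) = 2 ≥ 1, so the series converges in ℤ_17 to 1/(1 − a) = 1/(1 − 14161) = -1/14160. Expand this rational in ℤ_17: compute digits iteratively via d_i = x_i mod 17, x_{i+1} = (x_i − d_i)/17. The first 6 digits are (1, 0, 15, 2, 4, 5).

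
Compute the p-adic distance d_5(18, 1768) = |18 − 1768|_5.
d_5(18, 1768) = 1/125

Step 1 — x − y = 18 − 1768 = -1750. Step 2 — v_5(-1750) = 3 (factor: -1750 = −(5^3 · 14); the sign does not affect v_p). Step 3 — |x − y|_5 = 5^{-3} = 1/125.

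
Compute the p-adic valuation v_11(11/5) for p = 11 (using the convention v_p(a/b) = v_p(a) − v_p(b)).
v_11(11/5) = 1

Factor powers of 11 from the numerator and denominator of the reduced fraction: 11 = 11^1 · 1 and 5 = 11^0 · 5. Apply v_p(a/b) = v_p(a) − v_p(b): v_11(11/5) = 1 − 0 = 1.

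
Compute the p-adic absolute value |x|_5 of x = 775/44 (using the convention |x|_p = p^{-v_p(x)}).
|775/44|_5 = 1/25

Step 1 — compute v_5(x) by factoring powers of 5 out of the numerator and denominator: v_5(775/44) = 2. Step 2 — apply |x|_p = p^{-v_p(x)} = 5^{-2} = 1/25.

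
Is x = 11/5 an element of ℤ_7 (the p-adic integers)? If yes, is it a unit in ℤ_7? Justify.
x ∈ ℤ_7^× (unit); v_7(x) = 0

ℤ_7 = {x ∈ ℚ_7 : v_7(x) ≥ 0} and ℤ_7^× = {x ∈ ℤ_7 : v_7(x) = 0}. Here v_7(11/5) = v_7(num) − v_7(den) = 0; compare against these criteria.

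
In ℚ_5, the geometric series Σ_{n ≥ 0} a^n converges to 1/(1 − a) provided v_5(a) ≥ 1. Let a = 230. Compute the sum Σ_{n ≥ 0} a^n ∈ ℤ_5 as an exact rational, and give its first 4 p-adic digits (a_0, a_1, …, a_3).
Σ a^n = 1/(1 − a) = -1/229;  first 4 digits = (1, 1, 0, 1)

v_5(a) = 1 ≥ 1, so the series converges in ℤ_5 to 1/(1 − a) = 1/(1 − 230) = -1/229. Expand this rational in ℤ_5: compute digits iteratively via d_i = x_i mod 5, x_{i+1} = (x_i − d_i)/5. The first 4 digits are (1, 1, 0, 1).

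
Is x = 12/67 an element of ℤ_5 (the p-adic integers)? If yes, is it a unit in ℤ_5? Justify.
x ∈ ℤ_5^× (unit); v_5(x) = 0

ℤ_5 = {x ∈ ℚ_5 : v_5(x) ≥ 0} and ℤ_5^× = {x ∈ ℤ_5 : v_5(x) = 0}. Here v_5(12/67) = v_5(num) − v_5(den) = 0; compare against these criteria.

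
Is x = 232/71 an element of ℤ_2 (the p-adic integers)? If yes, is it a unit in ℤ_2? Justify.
x ∈ ℤ_2 but not a unit; v_2(x) = 3 > 0

ℤ_2 = {x ∈ ℚ_2 : v_2(x) ≥ 0} and ℤ_2^× = {x ∈ ℤ_2 : v_2(x) = 0}. Here v_2(232/71) = v_2(num) − v_2(den) = 3; compare against these criteria.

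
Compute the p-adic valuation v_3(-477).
v_3(-477) = 2

v_3(n) is the largest exponent k such that 3^k divides n. Factor out: -477 = -3^2 · 53. (Sign doesn't affect v_p.) So v_3(-477) = 2.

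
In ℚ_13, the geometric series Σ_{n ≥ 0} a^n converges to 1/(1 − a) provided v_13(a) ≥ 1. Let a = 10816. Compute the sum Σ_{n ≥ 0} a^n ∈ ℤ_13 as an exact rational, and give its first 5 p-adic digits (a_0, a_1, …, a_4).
Σ a^n = 1/(1 − a) = -1/10815;  first 5 digits = (1, 0, 12, 4, 1)

v_13(a) = 2 ≥ 1, so the series converges in ℤ_13 to 1/(1 − a) = 1/(1 − 10816) = -1/10815. Expand this rational in ℤ_13: compute digits iteratively via d_i = x_i mod 13, x_{i+1} = (x_i − d_i)/13. The first 5 digits are (1, 0, 12, 4, 1).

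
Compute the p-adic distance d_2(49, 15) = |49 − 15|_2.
d_2(49, 15) = 1/2

Step 1 — x − y = 49 − 15 = 34. Step 2 — v_2(34) = 1 (factor: 34 = (2^1 · 17); the sign does not affect v_p). Step 3 — |x − y|_2 = 2^{-1} = 1/2.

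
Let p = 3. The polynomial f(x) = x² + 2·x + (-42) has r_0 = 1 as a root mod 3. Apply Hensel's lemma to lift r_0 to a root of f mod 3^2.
r_1 = 4 (mod 9)

Hensel: r_{i+1} = r_i − f(r_i)·(f′(r_i))^{-1} mod 3^{i+2}, f′(x) = 2x + 2. Iterate:
  r_0 = 1 (mod 3)
  r_1 = 4 (mod 9)
Final: r = 4 satisfies f(r) ≡ 0 mod 3^2.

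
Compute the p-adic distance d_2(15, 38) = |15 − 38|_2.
d_2(15, 38) = 1

Step 1 — x − y = 15 − 38 = -23. Step 2 — v_2(-23) = 0 (factor: -23 = −(2^0 · 23); the sign does not affect v_p). Step 3 — |x − y|_2 = 2^{0} = 1.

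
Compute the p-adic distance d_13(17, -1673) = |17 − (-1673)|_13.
d_13(17, -1673) = 1/169

Step 1 — x − y = 17 − (-1673) = 1690. Step 2 — v_13(1690) = 2 (factor: 1690 = (13^2 · 10); the sign does not affect v_p). Step 3 — |x − y|_13 = 13^{-2} = 1/169.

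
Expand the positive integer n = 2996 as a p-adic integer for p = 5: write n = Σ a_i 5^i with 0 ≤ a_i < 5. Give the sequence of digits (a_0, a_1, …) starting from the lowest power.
(a_0, a_1, …) = (1, 4, 4, 3, 4)

Repeated division by 5 gives the digits low-to-high: 2996 = 1 + 4·5^1 + 4·5^2 + 3·5^3 + 4·5^4. Digit sequence: (1, 4, 4, 3, 4).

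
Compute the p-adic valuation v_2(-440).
v_2(-440) = 3

v_2(n) is the largest exponent k such that 2^k divides n. Factor out: -440 = -2^3 · 55. (Sign doesn't affect v_p.) So v_2(-440) = 3.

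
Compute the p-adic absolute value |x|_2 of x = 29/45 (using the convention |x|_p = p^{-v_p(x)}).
|29/45|_2 = 1

Step 1 — compute v_2(x) by factoring powers of 2 out of the numerator and denominator: v_2(29/45) = 0. Step 2 — apply |x|_p = p^{-v_p(x)} = 2^{0} = 1.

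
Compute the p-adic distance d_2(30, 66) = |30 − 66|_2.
d_2(30, 66) = 1/4

Step 1 — x − y = 30 − 66 = -36. Step 2 — v_2(-36) = 2 (factor: -36 = −(2^2 · 9); the sign does not affect v_p). Step 3 — |x − y|_2 = 2^{-2} = 1/4.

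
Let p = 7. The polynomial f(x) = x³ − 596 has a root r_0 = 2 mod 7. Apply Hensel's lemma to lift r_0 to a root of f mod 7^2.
r_1 = 2 (mod 49)

Hensel: r_{i+1} = r_i − f(r_i)/f′(r_i) mod 7^{i+2}, where f′(x) = 3x². Iterate:
  r_0 = 2 (mod 7)
  r_1 = 2 (mod 49)
Final: r = 2 with f(r) ≡ 0 mod 7^2.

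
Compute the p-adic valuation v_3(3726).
v_3(3726) = 4

v_3(n) is the largest exponent k such that 3^k divides n. Factor out: 3726 = 3^4 · 46. (Sign doesn't affect v_p.) So v_3(3726) = 4.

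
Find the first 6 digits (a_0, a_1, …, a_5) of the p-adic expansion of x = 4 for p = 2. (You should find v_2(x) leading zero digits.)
(a_0, …, a_5) = (0, 0, 1, 0, 0, 0)

v_2(4) = 2, so a_0 = ... = a_1 = 0. Factor out: x = 2^2 · u with u = 1 a unit in ℤ_2. Expand u iteratively via a_{v+i} = u_i mod 2, u_{i+1} = (u_i − a_{v+i})/2:
  u_0 = 1;  a_2 = 1;  u_1 = (u_0 − 1)/2 = 0
  u_1 = 0;  a_3 = 0;  u_2 = (u_1 − 0)/2 = 0
  u_2 = 0;  a_4 = 0;  u_3 = (u_2 − 0)/2 = 0
  u_3 = 0;  a_5 = 0;  u_4 = (u_3 − 0)/2 = 0
Digits: (0, 0, 1, 0, 0, 0).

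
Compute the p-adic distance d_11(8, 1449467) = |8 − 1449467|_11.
d_11(8, 1449467) = 1/161051

Step 1 — x − y = 8 − 1449467 = -1449459. Step 2 — v_11(-1449459) = 5 (factor: -1449459 = −(11^5 · 9); the sign does not affect v_p). Step 3 — |x − y|_11 = 11^{-5} = 1/161051.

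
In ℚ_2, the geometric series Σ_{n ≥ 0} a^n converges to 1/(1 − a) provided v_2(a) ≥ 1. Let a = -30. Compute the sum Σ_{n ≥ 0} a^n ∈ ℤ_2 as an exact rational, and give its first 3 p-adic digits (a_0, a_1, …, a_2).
Σ a^n = 1/(1 − a) = 1/31;  first 3 digits = (1, 1, 1)

v_2(a) = 1 ≥ 1, so the series converges in ℤ_2 to 1/(1 − a) = 1/(1 − (-30)) = 1/31. Expand this rational in ℤ_2: compute digits iteratively via d_i = x_i mod 2, x_{i+1} = (x_i − d_i)/2. The first 3 digits are (1, 1, 1).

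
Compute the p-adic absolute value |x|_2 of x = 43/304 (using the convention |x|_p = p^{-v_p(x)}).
|43/304|_2 = 16

Step 1 — compute v_2(x) by factoring powers of 2 out of the numerator and denominator: v_2(43/304) = -4. Step 2 — apply |x|_p = p^{-v_p(x)} = 2^{4} = 16.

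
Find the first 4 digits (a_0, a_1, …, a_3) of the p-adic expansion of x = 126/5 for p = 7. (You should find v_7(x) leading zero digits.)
(a_0, …, a_3) = (0, 5, 4, 5)

v_7(126/5) = 1, so a_0 = ... = a_0 = 0. Factor out: x = 7^1 · u with u = 18/5 a unit in ℤ_7. Expand u iteratively via a_{v+i} = u_i mod 7, u_{i+1} = (u_i − a_{v+i})/7:
  u_0 = 18/5;  a_1 = 5;  u_1 = (u_0 − 5)/7 = -1/5
  u_1 = -1/5;  a_2 = 4;  u_2 = (u_1 − 4)/7 = -3/5
  u_2 = -3/5;  a_3 = 5;  u_3 = (u_2 − 5)/7 = -4/5
Digits: (0, 5, 4, 5).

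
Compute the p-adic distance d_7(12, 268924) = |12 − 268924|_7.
d_7(12, 268924) = 1/16807

Step 1 — x − y = 12 − 268924 = -268912. Step 2 — v_7(-268912) = 5 (factor: -268912 = −(7^5 · 16); the sign does not affect v_p). Step 3 — |x − y|_7 = 7^{-5} = 1/16807.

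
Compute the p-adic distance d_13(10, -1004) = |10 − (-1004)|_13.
d_13(10, -1004) = 1/169

Step 1 — x − y = 10 − (-1004) = 1014. Step 2 — v_13(1014) = 2 (factor: 1014 = (13^2 · 6); the sign does not affect v_p). Step 3 — |x − y|_13 = 13^{-2} = 1/169.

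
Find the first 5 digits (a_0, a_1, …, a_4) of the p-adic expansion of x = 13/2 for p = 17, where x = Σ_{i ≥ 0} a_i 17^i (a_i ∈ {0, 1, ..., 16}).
(a_0, …, a_4) = (15, 8, 8, 8, 8)

v_17(13/2) = 0 (numerator and denominator both coprime to 17), so x ∈ ℤ_17^×. Compute digits iteratively via a_i = x_i mod 17, x_{i+1} = (x_i − a_i)/17, with x_0 = x:
  x_0 = 13/2;  a_0 = 15;  x_1 = (x_0 − 15)/17 = -1/2
  x_1 = -1/2;  a_1 = 8;  x_2 = (x_1 − 8)/17 = -1/2
  x_2 = -1/2;  a_2 = 8;  x_3 = (x_2 − 8)/17 = -1/2
  x_3 = -1/2;  a_3 = 8;  x_4 = (x_3 − 8)/17 = -1/2
  x_4 = -1/2;  a_4 = 8;  x_5 = (x_4 − 8)/17 = -1/2
Digits: (15, 8, 8, 8, 8).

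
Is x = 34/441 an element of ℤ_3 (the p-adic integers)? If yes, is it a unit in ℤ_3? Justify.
x ∉ ℤ_3 (v_3(x) = -2 < 0)

ℤ_3 = {x ∈ ℚ_3 : v_3(x) ≥ 0} and ℤ_3^× = {x ∈ ℤ_3 : v_3(x) = 0}. Here v_3(34/441) = v_3(num) − v_3(den) = -2; compare against these criteria.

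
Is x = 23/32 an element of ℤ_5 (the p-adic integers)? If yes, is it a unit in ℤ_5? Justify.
x ∈ ℤ_5^× (unit); v_5(x) = 0

ℤ_5 = {x ∈ ℚ_5 : v_5(x) ≥ 0} and ℤ_5^× = {x ∈ ℤ_5 : v_5(x) = 0}. Here v_5(23/32) = v_5(num) − v_5(den) = 0; compare against these criteria.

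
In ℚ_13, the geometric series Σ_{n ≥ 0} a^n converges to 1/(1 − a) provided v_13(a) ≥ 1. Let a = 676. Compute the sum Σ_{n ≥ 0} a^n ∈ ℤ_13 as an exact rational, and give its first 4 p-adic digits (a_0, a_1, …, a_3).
Σ a^n = 1/(1 − a) = -1/675;  first 4 digits = (1, 0, 4, 0)

v_13(a) = 2 ≥ 1, so the series converges in ℤ_13 to 1/(1 − a) = 1/(1 − 676) = -1/675. Expand this rational in ℤ_13: compute digits iteratively via d_i = x_i mod 13, x_{i+1} = (x_i − d_i)/13. The first 4 digits are (1, 0, 4, 0).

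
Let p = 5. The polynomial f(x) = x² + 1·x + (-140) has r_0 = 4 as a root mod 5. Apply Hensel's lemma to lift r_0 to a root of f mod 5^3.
r_2 = 84 (mod 125)

Hensel: r_{i+1} = r_i − f(r_i)·(f′(r_i))^{-1} mod 5^{i+2}, f′(x) = 2x + 1. Iterate:
  r_0 = 4 (mod 5)
  r_1 = 9 (mod 25)
  r_2 = 84 (mod 125)
Final: r = 84 satisfies f(r) ≡ 0 mod 5^3.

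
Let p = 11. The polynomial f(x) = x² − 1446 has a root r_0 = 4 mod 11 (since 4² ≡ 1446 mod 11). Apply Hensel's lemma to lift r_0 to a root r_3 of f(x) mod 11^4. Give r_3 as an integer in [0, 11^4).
r_3 = 213 (mod 14641)

Hensel's recurrence: r_{i+1} = r_i − f(r_i)·(f′(r_i))^{-1} mod 11^{i+2}, with f′(x) = 2x. Iterate:
  r_0 = 4 (mod 11)
  r_1 = 92 (mod 121)
  r_2 = 213 (mod 1331)
  r_3 = 213 (mod 14641)
Final: r_3 = 213, and one checks f(r_3) ≡ 0 mod 11^4.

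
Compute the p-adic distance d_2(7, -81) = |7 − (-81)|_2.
d_2(7, -81) = 1/8

Step 1 — x − y = 7 − (-81) = 88. Step 2 — v_2(88) = 3 (factor: 88 = (2^3 · 11); the sign does not affect v_p). Step 3 — |x − y|_2 = 2^{-3} = 1/8.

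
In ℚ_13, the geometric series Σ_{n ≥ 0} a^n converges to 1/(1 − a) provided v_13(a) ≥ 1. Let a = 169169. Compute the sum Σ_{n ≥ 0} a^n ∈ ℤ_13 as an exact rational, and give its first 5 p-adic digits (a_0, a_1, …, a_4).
Σ a^n = 1/(1 − a) = -1/169168;  first 5 digits = (1, 0, 0, 12, 5)

v_13(a) = 3 ≥ 1, so the series converges in ℤ_13 to 1/(1 − a) = 1/(1 − 169169) = -1/169168. Expand this rational in ℤ_13: compute digits iteratively via d_i = x_i mod 13, x_{i+1} = (x_i − d_i)/13. The first 5 digits are (1, 0, 0, 12, 5).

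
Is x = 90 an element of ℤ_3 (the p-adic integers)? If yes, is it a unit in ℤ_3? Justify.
x ∈ ℤ_3 but not a unit; v_3(x) = 2 > 0

ℤ_3 = {x ∈ ℚ_3 : v_3(x) ≥ 0} and ℤ_3^× = {x ∈ ℤ_3 : v_3(x) = 0}. Here v_3(90) = v_3(num) − v_3(den) = 2; compare against these criteria.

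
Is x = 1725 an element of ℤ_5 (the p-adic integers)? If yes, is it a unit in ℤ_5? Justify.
x ∈ ℤ_5 but not a unit; v_5(x) = 2 > 0

ℤ_5 = {x ∈ ℚ_5 : v_5(x) ≥ 0} and ℤ_5^× = {x ∈ ℤ_5 : v_5(x) = 0}. Here v_5(1725) = v_5(num) − v_5(den) = 2; compare against these criteria.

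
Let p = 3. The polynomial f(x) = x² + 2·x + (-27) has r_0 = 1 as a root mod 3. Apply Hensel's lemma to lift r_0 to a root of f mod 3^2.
r_1 = 7 (mod 9)

Hensel: r_{i+1} = r_i − f(r_i)·(f′(r_i))^{-1} mod 3^{i+2}, f′(x) = 2x + 2. Iterate:
  r_0 = 1 (mod 3)
  r_1 = 7 (mod 9)
Final: r = 7 satisfies f(r) ≡ 0 mod 3^2.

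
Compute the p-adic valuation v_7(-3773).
v_7(-3773) = 3

v_7(n) is the largest exponent k such that 7^k divides n. Factor out: -3773 = -7^3 · 11. (Sign doesn't affect v_p.) So v_7(-3773) = 3.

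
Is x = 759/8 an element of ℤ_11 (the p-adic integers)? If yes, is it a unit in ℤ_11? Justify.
x ∈ ℤ_11 but not a unit; v_11(x) = 1 > 0

ℤ_11 = {x ∈ ℚ_11 : v_11(x) ≥ 0} and ℤ_11^× = {x ∈ ℤ_11 : v_11(x) = 0}. Here v_11(759/8) = v_11(num) − v_11(den) = 1; compare against these criteria.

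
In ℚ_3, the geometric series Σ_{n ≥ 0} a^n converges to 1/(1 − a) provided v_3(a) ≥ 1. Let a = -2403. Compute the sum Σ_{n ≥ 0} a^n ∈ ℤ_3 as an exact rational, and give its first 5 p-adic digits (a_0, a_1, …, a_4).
Σ a^n = 1/(1 − a) = 1/2404;  first 5 digits = (1, 0, 0, 1, 0)

v_3(a) = 3 ≥ 1, so the series converges in ℤ_3 to 1/(1 − a) = 1/(1 − (-2403)) = 1/2404. Expand this rational in ℤ_3: compute digits iteratively via d_i = x_i mod 3, x_{i+1} = (x_i − d_i)/3. The first 5 digits are (1, 0, 0, 1, 0).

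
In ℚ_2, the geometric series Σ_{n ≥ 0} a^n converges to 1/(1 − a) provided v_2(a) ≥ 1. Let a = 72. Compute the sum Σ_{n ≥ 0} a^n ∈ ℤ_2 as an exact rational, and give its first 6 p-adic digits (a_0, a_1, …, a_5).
Σ a^n = 1/(1 − a) = -1/71;  first 6 digits = (1, 0, 0, 1, 0, 0)

v_2(a) = 3 ≥ 1, so the series converges in ℤ_2 to 1/(1 − a) = 1/(1 − 72) = -1/71. Expand this rational in ℤ_2: compute digits iteratively via d_i = x_i mod 2, x_{i+1} = (x_i − d_i)/2. The first 6 digits are (1, 0, 0, 1, 0, 0).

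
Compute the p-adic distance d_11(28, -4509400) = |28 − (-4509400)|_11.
d_11(28, -4509400) = 1/161051

Step 1 — x − y = 28 − (-4509400) = 4509428. Step 2 — v_11(4509428) = 5 (factor: 4509428 = (11^5 · 28); the sign does not affect v_p). Step 3 — |x − y|_11 = 11^{-5} = 1/161051.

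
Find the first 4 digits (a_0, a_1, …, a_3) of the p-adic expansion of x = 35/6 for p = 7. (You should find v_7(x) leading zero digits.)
(a_0, …, a_3) = (0, 2, 1, 1)

v_7(35/6) = 1, so a_0 = ... = a_0 = 0. Factor out: x = 7^1 · u with u = 5/6 a unit in ℤ_7. Expand u iteratively via a_{v+i} = u_i mod 7, u_{i+1} = (u_i − a_{v+i})/7:
  u_0 = 5/6;  a_1 = 2;  u_1 = (u_0 − 2)/7 = -1/6
  u_1 = -1/6;  a_2 = 1;  u_2 = (u_1 − 1)/7 = -1/6
  u_2 = -1/6;  a_3 = 1;  u_3 = (u_2 − 1)/7 = -1/6
Digits: (0, 2, 1, 1).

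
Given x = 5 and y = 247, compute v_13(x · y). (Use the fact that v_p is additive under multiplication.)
v_13(1235) = 1

v_p(x) = 0 (factor: 5 = 13^0 · 5); v_p(y) = 1 (factor: 247 = 13^1 · 19). Additivity: v_p(xy) = v_p(x) + v_p(y) = 0 + 1 = 1. (Direct check: xy = 1235 = 13^1 · (95).)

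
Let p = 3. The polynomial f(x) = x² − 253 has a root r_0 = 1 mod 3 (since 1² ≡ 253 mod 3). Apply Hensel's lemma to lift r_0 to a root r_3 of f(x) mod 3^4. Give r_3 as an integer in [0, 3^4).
r_3 = 46 (mod 81)

Hensel's recurrence: r_{i+1} = r_i − f(r_i)·(f′(r_i))^{-1} mod 3^{i+2}, with f′(x) = 2x. Iterate:
  r_0 = 1 (mod 3)
  r_1 = 1 (mod 9)
  r_2 = 19 (mod 27)
  r_3 = 46 (mod 81)
Final: r_3 = 46, and one checks f(r_3) ≡ 0 mod 3^4.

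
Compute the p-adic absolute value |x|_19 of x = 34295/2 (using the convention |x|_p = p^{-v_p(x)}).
|34295/2|_19 = 1/6859

Step 1 — compute v_19(x) by factoring powers of 19 out of the numerator and denominator: v_19(34295/2) = 3. Step 2 — apply |x|_p = p^{-v_p(x)} = 19^{-3} = 1/6859.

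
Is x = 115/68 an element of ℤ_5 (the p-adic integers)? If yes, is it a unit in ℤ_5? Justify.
x ∈ ℤ_5 but not a unit; v_5(x) = 1 > 0

ℤ_5 = {x ∈ ℚ_5 : v_5(x) ≥ 0} and ℤ_5^× = {x ∈ ℤ_5 : v_5(x) = 0}. Here v_5(115/68) = v_5(num) − v_5(den) = 1; compare against these criteria.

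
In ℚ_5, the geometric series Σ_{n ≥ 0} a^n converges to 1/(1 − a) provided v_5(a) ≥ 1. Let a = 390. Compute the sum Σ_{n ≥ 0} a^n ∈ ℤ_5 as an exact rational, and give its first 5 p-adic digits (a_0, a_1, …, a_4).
Σ a^n = 1/(1 − a) = -1/389;  first 5 digits = (1, 3, 4, 1, 0)

v_5(a) = 1 ≥ 1, so the series converges in ℤ_5 to 1/(1 − a) = 1/(1 − 390) = -1/389. Expand this rational in ℤ_5: compute digits iteratively via d_i = x_i mod 5, x_{i+1} = (x_i − d_i)/5. The first 5 digits are (1, 3, 4, 1, 0).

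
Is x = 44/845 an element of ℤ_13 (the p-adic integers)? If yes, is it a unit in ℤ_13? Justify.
x ∉ ℤ_13 (v_13(x) = -2 < 0)

ℤ_13 = {x ∈ ℚ_13 : v_13(x) ≥ 0} and ℤ_13^× = {x ∈ ℤ_13 : v_13(x) = 0}. Here v_13(44/845) = v_13(num) − v_13(den) = -2; compare against these criteria.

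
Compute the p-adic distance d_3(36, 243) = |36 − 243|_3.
d_3(36, 243) = 1/9

Step 1 — x − y = 36 − 243 = -207. Step 2 — v_3(-207) = 2 (factor: -207 = −(3^2 · 23); the sign does not affect v_p). Step 3 — |x − y|_3 = 3^{-2} = 1/9.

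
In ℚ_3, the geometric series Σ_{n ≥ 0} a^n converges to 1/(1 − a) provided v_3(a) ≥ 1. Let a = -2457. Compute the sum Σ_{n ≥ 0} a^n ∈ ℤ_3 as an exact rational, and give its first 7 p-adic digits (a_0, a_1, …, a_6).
Σ a^n = 1/(1 − a) = 1/2458;  first 7 digits = (1, 0, 0, 2, 2, 1, 0)

v_3(a) = 3 ≥ 1, so the series converges in ℤ_3 to 1/(1 − a) = 1/(1 − (-2457)) = 1/2458. Expand this rational in ℤ_3: compute digits iteratively via d_i = x_i mod 3, x_{i+1} = (x_i − d_i)/3. The first 7 digits are (1, 0, 0, 2, 2, 1, 0).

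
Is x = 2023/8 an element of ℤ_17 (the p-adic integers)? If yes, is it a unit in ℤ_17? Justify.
x ∈ ℤ_17 but not a unit; v_17(x) = 2 > 0

ℤ_17 = {x ∈ ℚ_17 : v_17(x) ≥ 0} and ℤ_17^× = {x ∈ ℤ_17 : v_17(x) = 0}. Here v_17(2023/8) = v_17(num) − v_17(den) = 2; compare against these criteria.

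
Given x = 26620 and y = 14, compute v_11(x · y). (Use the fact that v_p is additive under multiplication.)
v_11(372680) = 3

v_p(x) = 3 (factor: 26620 = 11^3 · 20); v_p(y) = 0 (factor: 14 = 11^0 · 14). Additivity: v_p(xy) = v_p(x) + v_p(y) = 3 + 0 = 3. (Direct check: xy = 372680 = 11^3 · (280).)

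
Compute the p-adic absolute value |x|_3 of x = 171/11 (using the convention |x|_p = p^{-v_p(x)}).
|171/11|_3 = 1/9

Step 1 — compute v_3(x) by factoring powers of 3 out of the numerator and denominator: v_3(171/11) = 2. Step 2 — apply |x|_p = p^{-v_p(x)} = 3^{-2} = 1/9.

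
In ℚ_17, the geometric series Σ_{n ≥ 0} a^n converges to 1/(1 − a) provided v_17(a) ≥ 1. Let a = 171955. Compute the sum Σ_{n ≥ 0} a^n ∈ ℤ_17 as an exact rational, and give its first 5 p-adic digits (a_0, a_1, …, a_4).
Σ a^n = 1/(1 − a) = -1/171954;  first 5 digits = (1, 0, 0, 1, 2)

v_17(a) = 3 ≥ 1, so the series converges in ℤ_17 to 1/(1 − a) = 1/(1 − 171955) = -1/171954. Expand this rational in ℤ_17: compute digits iteratively via d_i = x_i mod 17, x_{i+1} = (x_i − d_i)/17. The first 5 digits are (1, 0, 0, 1, 2).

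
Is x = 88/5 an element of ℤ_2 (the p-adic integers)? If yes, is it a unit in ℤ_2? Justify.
x ∈ ℤ_2 but not a unit; v_2(x) = 3 > 0

ℤ_2 = {x ∈ ℚ_2 : v_2(x) ≥ 0} and ℤ_2^× = {x ∈ ℤ_2 : v_2(x) = 0}. Here v_2(88/5) = v_2(num) − v_2(den) = 3; compare against these criteria.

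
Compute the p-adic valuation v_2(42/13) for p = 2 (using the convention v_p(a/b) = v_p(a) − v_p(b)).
v_2(42/13) = 1

Factor powers of 2 from the numerator and denominator of the reduced fraction: 42 = 2^1 · 21 and 13 = 2^0 · 13. Apply v_p(a/b) = v_p(a) − v_p(b): v_2(42/13) = 1 − 0 = 1.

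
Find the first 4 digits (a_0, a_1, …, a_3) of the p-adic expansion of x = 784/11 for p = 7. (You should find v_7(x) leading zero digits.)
(a_0, …, a_3) = (0, 0, 4, 6)

v_7(784/11) = 2, so a_0 = ... = a_1 = 0. Factor out: x = 7^2 · u with u = 16/11 a unit in ℤ_7. Expand u iteratively via a_{v+i} = u_i mod 7, u_{i+1} = (u_i − a_{v+i})/7:
  u_0 = 16/11;  a_2 = 4;  u_1 = (u_0 − 4)/7 = -4/11
  u_1 = -4/11;  a_3 = 6;  u_2 = (u_1 − 6)/7 = -10/11
Digits: (0, 0, 4, 6).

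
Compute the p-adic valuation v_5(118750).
v_5(118750) = 5

v_5(n) is the largest exponent k such that 5^k divides n. Factor out: 118750 = 5^5 · 38. (Sign doesn't affect v_p.) So v_5(118750) = 5.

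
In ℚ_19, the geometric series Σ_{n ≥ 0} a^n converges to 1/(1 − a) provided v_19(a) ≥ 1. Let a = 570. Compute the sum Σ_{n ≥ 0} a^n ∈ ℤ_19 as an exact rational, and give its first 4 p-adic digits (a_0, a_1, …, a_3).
Σ a^n = 1/(1 − a) = -1/569;  first 4 digits = (1, 11, 8, 10)

v_19(a) = 1 ≥ 1, so the series converges in ℤ_19 to 1/(1 − a) = 1/(1 − 570) = -1/569. Expand this rational in ℤ_19: compute digits iteratively via d_i = x_i mod 19, x_{i+1} = (x_i − d_i)/19. The first 4 digits are (1, 11, 8, 10).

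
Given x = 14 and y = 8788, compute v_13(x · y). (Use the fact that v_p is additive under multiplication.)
v_13(123032) = 3

v_p(x) = 0 (factor: 14 = 13^0 · 14); v_p(y) = 3 (factor: 8788 = 13^3 · 4). Additivity: v_p(xy) = v_p(x) + v_p(y) = 0 + 3 = 3. (Direct check: xy = 123032 = 13^3 · (56).)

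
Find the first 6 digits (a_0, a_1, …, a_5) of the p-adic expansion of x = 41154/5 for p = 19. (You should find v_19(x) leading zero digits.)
(a_0, …, a_5) = (0, 0, 0, 5, 15, 3)

v_19(41154/5) = 3, so a_0 = ... = a_2 = 0. Factor out: x = 19^3 · u with u = 6/5 a unit in ℤ_19. Expand u iteratively via a_{v+i} = u_i mod 19, u_{i+1} = (u_i − a_{v+i})/19:
  u_0 = 6/5;  a_3 = 5;  u_1 = (u_0 − 5)/19 = -1/5
  u_1 = -1/5;  a_4 = 15;  u_2 = (u_1 − 15)/19 = -4/5
  u_2 = -4/5;  a_5 = 3;  u_3 = (u_2 − 3)/19 = -1/5
Digits: (0, 0, 0, 5, 15, 3).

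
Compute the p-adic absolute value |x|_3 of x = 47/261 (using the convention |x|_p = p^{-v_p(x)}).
|47/261|_3 = 9

Step 1 — compute v_3(x) by factoring powers of 3 out of the numerator and denominator: v_3(47/261) = -2. Step 2 — apply |x|_p = p^{-v_p(x)} = 3^{2} = 9.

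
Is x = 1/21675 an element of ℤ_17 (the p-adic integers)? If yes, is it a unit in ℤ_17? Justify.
x ∉ ℤ_17 (v_17(x) = -2 < 0)

ℤ_17 = {x ∈ ℚ_17 : v_17(x) ≥ 0} and ℤ_17^× = {x ∈ ℤ_17 : v_17(x) = 0}. Here v_17(1/21675) = v_17(num) − v_17(den) = -2; compare against these criteria.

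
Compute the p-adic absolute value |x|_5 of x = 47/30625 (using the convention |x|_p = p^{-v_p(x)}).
|47/30625|_5 = 625

Step 1 — compute v_5(x) by factoring powers of 5 out of the numerator and denominator: v_5(47/30625) = -4. Step 2 — apply |x|_p = p^{-v_p(x)} = 5^{4} = 625.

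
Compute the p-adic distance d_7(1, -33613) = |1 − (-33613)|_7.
d_7(1, -33613) = 1/16807

Step 1 — x − y = 1 − (-33613) = 33614. Step 2 — v_7(33614) = 5 (factor: 33614 = (7^5 · 2); the sign does not affect v_p). Step 3 — |x − y|_7 = 7^{-5} = 1/16807.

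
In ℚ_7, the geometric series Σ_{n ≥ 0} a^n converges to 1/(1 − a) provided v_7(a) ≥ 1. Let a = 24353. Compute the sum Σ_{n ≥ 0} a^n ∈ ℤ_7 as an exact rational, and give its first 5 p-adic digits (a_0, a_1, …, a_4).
Σ a^n = 1/(1 − a) = -1/24352;  first 5 digits = (1, 0, 0, 1, 3)

v_7(a) = 3 ≥ 1, so the series converges in ℤ_7 to 1/(1 − a) = 1/(1 − 24353) = -1/24352. Expand this rational in ℤ_7: compute digits iteratively via d_i = x_i mod 7, x_{i+1} = (x_i − d_i)/7. The first 5 digits are (1, 0, 0, 1, 3).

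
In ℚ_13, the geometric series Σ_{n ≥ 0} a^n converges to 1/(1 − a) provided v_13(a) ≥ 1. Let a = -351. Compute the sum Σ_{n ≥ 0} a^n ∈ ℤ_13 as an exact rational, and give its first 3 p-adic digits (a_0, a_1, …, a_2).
Σ a^n = 1/(1 − a) = 1/352;  first 3 digits = (1, 12, 11)

v_13(a) = 1 ≥ 1, so the series converges in ℤ_13 to 1/(1 − a) = 1/(1 − (-351)) = 1/352. Expand this rational in ℤ_13: compute digits iteratively via d_i = x_i mod 13, x_{i+1} = (x_i − d_i)/13. The first 3 digits are (1, 12, 11).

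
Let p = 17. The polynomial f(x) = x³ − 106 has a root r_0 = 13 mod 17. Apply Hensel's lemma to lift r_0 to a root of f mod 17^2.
r_1 = 132 (mod 289)

Hensel: r_{i+1} = r_i − f(r_i)/f′(r_i) mod 17^{i+2}, where f′(x) = 3x². Iterate:
  r_0 = 13 (mod 17)
  r_1 = 132 (mod 289)
Final: r = 132 with f(r) ≡ 0 mod 17^2.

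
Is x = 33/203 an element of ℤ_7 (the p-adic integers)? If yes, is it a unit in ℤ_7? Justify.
x ∉ ℤ_7 (v_7(x) = -1 < 0)

ℤ_7 = {x ∈ ℚ_7 : v_7(x) ≥ 0} and ℤ_7^× = {x ∈ ℤ_7 : v_7(x) = 0}. Here v_7(33/203) = v_7(num) − v_7(den) = -1; compare against these criteria.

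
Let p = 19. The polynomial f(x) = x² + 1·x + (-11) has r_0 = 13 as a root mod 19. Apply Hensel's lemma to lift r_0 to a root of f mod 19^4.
r_3 = 38393 (mod 130321)

Hensel: r_{i+1} = r_i − f(r_i)·(f′(r_i))^{-1} mod 19^{i+2}, f′(x) = 2x + 1. Iterate:
  r_0 = 13 (mod 19)
  r_1 = 127 (mod 361)
  r_2 = 4098 (mod 6859)
  r_3 = 38393 (mod 130321)
Final: r = 38393 satisfies f(r) ≡ 0 mod 19^4.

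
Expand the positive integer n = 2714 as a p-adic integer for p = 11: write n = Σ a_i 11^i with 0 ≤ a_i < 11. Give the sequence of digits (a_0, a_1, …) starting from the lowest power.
(a_0, a_1, …) = (8, 4, 0, 2)

Repeated division by 11 gives the digits low-to-high: 2714 = 8 + 4·11^1 + 2·11^3. Digit sequence: (8, 4, 0, 2).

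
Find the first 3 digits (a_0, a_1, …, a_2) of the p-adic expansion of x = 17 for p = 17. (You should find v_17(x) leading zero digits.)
(a_0, …, a_2) = (0, 1, 0)

v_17(17) = 1, so a_0 = ... = a_0 = 0. Factor out: x = 17^1 · u with u = 1 a unit in ℤ_17. Expand u iteratively via a_{v+i} = u_i mod 17, u_{i+1} = (u_i − a_{v+i})/17:
  u_0 = 1;  a_1 = 1;  u_1 = (u_0 − 1)/17 = 0
  u_1 = 0;  a_2 = 0;  u_2 = (u_1 − 0)/17 = 0
Digits: (0, 1, 0).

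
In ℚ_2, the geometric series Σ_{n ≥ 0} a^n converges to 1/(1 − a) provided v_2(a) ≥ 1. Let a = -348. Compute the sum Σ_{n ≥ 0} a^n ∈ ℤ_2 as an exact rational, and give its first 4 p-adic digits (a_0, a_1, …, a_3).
Σ a^n = 1/(1 − a) = 1/349;  first 4 digits = (1, 0, 1, 0)

v_2(a) = 2 ≥ 1, so the series converges in ℤ_2 to 1/(1 − a) = 1/(1 − (-348)) = 1/349. Expand this rational in ℤ_2: compute digits iteratively via d_i = x_i mod 2, x_{i+1} = (x_i − d_i)/2. The first 4 digits are (1, 0, 1, 0).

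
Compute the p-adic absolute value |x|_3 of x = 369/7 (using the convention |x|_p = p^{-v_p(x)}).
|369/7|_3 = 1/9

Step 1 — compute v_3(x) by factoring powers of 3 out of the numerator and denominator: v_3(369/7) = 2. Step 2 — apply |x|_p = p^{-v_p(x)} = 3^{-2} = 1/9.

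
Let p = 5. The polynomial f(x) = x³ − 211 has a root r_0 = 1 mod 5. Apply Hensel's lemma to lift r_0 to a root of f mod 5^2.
r_1 = 21 (mod 25)

Hensel: r_{i+1} = r_i − f(r_i)/f′(r_i) mod 5^{i+2}, where f′(x) = 3x². Iterate:
  r_0 = 1 (mod 5)
  r_1 = 21 (mod 25)
Final: r = 21 with f(r) ≡ 0 mod 5^2.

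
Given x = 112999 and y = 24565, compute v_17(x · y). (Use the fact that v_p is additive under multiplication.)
v_17(2775820435) = 6

v_p(x) = 3 (factor: 112999 = 17^3 · 23); v_p(y) = 3 (factor: 24565 = 17^3 · 5). Additivity: v_p(xy) = v_p(x) + v_p(y) = 3 + 3 = 6. (Direct check: xy = 2775820435 = 17^6 · (115).)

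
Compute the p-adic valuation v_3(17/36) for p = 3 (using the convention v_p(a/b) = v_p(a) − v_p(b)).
v_3(17/36) = -2

Factor powers of 3 from the numerator and denominator of the reduced fraction: 17 = 3^0 · 17 and 36 = 3^2 · 4. Apply v_p(a/b) = v_p(a) − v_p(b): v_3(17/36) = 0 − 2 = -2.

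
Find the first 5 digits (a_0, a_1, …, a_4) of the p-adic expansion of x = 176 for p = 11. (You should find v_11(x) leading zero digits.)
(a_0, …, a_4) = (0, 5, 1, 0, 0)

v_11(176) = 1, so a_0 = ... = a_0 = 0. Factor out: x = 11^1 · u with u = 16 a unit in ℤ_11. Expand u iteratively via a_{v+i} = u_i mod 11, u_{i+1} = (u_i − a_{v+i})/11:
  u_0 = 16;  a_1 = 5;  u_1 = (u_0 − 5)/11 = 1
  u_1 = 1;  a_2 = 1;  u_2 = (u_1 − 1)/11 = 0
  u_2 = 0;  a_3 = 0;  u_3 = (u_2 − 0)/11 = 0
  u_3 = 0;  a_4 = 0;  u_4 = (u_3 − 0)/11 = 0
Digits: (0, 5, 1, 0, 0).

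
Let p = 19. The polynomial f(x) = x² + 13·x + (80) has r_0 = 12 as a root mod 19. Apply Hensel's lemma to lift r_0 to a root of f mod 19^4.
r_3 = 111219 (mod 130321)

Hensel: r_{i+1} = r_i − f(r_i)·(f′(r_i))^{-1} mod 19^{i+2}, f′(x) = 2x + 13. Iterate:
  r_0 = 12 (mod 19)
  r_1 = 31 (mod 361)
  r_2 = 1475 (mod 6859)
  r_3 = 111219 (mod 130321)
Final: r = 111219 satisfies f(r) ≡ 0 mod 19^4.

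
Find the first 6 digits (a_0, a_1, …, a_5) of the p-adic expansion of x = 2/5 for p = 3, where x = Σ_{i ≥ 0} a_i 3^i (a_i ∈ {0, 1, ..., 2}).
(a_0, …, a_5) = (1, 1, 2, 1, 0, 1)

v_3(2/5) = 0 (numerator and denominator both coprime to 3), so x ∈ ℤ_3^×. Compute digits iteratively via a_i = x_i mod 3, x_{i+1} = (x_i − a_i)/3, with x_0 = x:
  x_0 = 2/5;  a_0 = 1;  x_1 = (x_0 − 1)/3 = -1/5
  x_1 = -1/5;  a_1 = 1;  x_2 = (x_1 − 1)/3 = -2/5
  x_2 = -2/5;  a_2 = 2;  x_3 = (x_2 − 2)/3 = -4/5
  x_3 = -4/5;  a_3 = 1;  x_4 = (x_3 − 1)/3 = -3/5
  x_4 = -3/5;  a_4 = 0;  x_5 = (x_4 − 0)/3 = -1/5
  x_5 = -1/5;  a_5 = 1;  x_6 = (x_5 − 1)/3 = -2/5
Digits: (1, 1, 2, 1, 0, 1).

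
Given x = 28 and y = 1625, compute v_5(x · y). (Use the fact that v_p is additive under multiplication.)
v_5(45500) = 3

v_p(x) = 0 (factor: 28 = 5^0 · 28); v_p(y) = 3 (factor: 1625 = 5^3 · 13). Additivity: v_p(xy) = v_p(x) + v_p(y) = 0 + 3 = 3. (Direct check: xy = 45500 = 5^3 · (364).)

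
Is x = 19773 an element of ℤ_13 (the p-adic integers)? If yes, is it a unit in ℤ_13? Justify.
x ∈ ℤ_13 but not a unit; v_13(x) = 3 > 0

ℤ_13 = {x ∈ ℚ_13 : v_13(x) ≥ 0} and ℤ_13^× = {x ∈ ℤ_13 : v_13(x) = 0}. Here v_13(19773) = v_13(num) − v_13(den) = 3; compare against these criteria.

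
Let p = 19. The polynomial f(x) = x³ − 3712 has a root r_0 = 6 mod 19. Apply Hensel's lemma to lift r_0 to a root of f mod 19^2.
r_1 = 25 (mod 361)

Hensel: r_{i+1} = r_i − f(r_i)/f′(r_i) mod 19^{i+2}, where f′(x) = 3x². Iterate:
  r_0 = 6 (mod 19)
  r_1 = 25 (mod 361)
Final: r = 25 with f(r) ≡ 0 mod 19^2.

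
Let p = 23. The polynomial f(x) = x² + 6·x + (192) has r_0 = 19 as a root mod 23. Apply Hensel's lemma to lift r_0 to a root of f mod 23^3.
r_2 = 4320 (mod 12167)

Hensel: r_{i+1} = r_i − f(r_i)·(f′(r_i))^{-1} mod 23^{i+2}, f′(x) = 2x + 6. Iterate:
  r_0 = 19 (mod 23)
  r_1 = 88 (mod 529)
  r_2 = 4320 (mod 12167)
Final: r = 4320 satisfies f(r) ≡ 0 mod 23^3.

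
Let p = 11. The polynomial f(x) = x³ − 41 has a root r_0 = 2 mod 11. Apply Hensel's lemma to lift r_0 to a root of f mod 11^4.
r_3 = 11772 (mod 14641)

Hensel: r_{i+1} = r_i − f(r_i)/f′(r_i) mod 11^{i+2}, where f′(x) = 3x². Iterate:
  r_0 = 2 (mod 11)
  r_1 = 35 (mod 121)
  r_2 = 1124 (mod 1331)
  r_3 = 11772 (mod 14641)
Final: r = 11772 with f(r) ≡ 0 mod 11^4.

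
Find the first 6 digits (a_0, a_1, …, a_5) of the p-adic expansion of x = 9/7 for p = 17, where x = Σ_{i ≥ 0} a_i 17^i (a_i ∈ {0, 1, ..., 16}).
(a_0, …, a_5) = (11, 14, 4, 7, 2, 12)

v_17(9/7) = 0 (numerator and denominator both coprime to 17), so x ∈ ℤ_17^×. Compute digits iteratively via a_i = x_i mod 17, x_{i+1} = (x_i − a_i)/17, with x_0 = x:
  x_0 = 9/7;  a_0 = 11;  x_1 = (x_0 − 11)/17 = -4/7
  x_1 = -4/7;  a_1 = 14;  x_2 = (x_1 − 14)/17 = -6/7
  x_2 = -6/7;  a_2 = 4;  x_3 = (x_2 − 4)/17 = -2/7
  x_3 = -2/7;  a_3 = 7;  x_4 = (x_3 − 7)/17 = -3/7
  x_4 = -3/7;  a_4 = 2;  x_5 = (x_4 − 2)/17 = -1/7
  x_5 = -1/7;  a_5 = 12;  x_6 = (x_5 − 12)/17 = -5/7
Digits: (11, 14, 4, 7, 2, 12).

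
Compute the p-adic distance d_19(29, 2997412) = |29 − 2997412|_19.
d_19(29, 2997412) = 1/130321

Step 1 — x − y = 29 − 2997412 = -2997383. Step 2 — v_19(-2997383) = 4 (factor: -2997383 = −(19^4 · 23); the sign does not affect v_p). Step 3 — |x − y|_19 = 19^{-4} = 1/130321.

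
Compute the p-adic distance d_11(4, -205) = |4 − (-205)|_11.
d_11(4, -205) = 1/11

Step 1 — x − y = 4 − (-205) = 209. Step 2 — v_11(209) = 1 (factor: 209 = (11^1 · 19); the sign does not affect v_p). Step 3 — |x − y|_11 = 11^{-1} = 1/11.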